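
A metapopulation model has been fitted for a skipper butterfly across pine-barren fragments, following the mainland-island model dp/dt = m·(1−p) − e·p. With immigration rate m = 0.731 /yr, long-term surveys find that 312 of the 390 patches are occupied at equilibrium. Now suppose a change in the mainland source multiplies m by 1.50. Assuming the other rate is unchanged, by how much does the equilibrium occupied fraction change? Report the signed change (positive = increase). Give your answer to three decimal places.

0.057

Observed p* = 312/390 = 0.80000.
Balance m(1−p*) = e·p* gives e = m(1−p*)/p* = 0.731×0.20000/0.80000 = 0.18275.
New p* = m/(m+e) = 1.09650/(1.09650+0.18275) = 0.85714.
Δp* = 0.85714 − 0.80000 = +0.05714.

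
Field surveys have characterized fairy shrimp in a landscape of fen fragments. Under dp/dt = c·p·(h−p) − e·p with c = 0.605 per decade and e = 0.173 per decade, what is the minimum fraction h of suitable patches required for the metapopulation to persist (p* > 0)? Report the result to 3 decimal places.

p* = h − e/c is positive only when h > e/c.
h_min = e/c = 0.173/0.605 = 0.2860.

0.286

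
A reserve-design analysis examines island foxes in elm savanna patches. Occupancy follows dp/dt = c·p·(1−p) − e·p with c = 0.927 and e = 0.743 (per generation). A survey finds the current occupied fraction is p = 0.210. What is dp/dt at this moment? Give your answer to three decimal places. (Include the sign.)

-0.002

Colonization term: c·p·(1−p) = 0.927×0.210×0.7900 = 0.15379.
Extinction term: e·p = 0.15603.
dp/dt = 0.15379 − 0.15603 = -0.00224.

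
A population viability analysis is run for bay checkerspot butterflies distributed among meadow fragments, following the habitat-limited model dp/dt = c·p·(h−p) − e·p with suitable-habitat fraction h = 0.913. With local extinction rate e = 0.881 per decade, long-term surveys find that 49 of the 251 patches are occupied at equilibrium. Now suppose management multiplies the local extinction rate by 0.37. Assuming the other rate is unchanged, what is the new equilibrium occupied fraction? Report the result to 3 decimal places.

0.647

Observed p* = 49/251 = 0.19522.
Balance c(h−p*) = e gives c = e/(0.913 − 0.19522) = 0.881/0.71778 = 1.22740.
New p* = 0.913 − e/c = 0.913 − 0.32597/1.22740 = 0.64742.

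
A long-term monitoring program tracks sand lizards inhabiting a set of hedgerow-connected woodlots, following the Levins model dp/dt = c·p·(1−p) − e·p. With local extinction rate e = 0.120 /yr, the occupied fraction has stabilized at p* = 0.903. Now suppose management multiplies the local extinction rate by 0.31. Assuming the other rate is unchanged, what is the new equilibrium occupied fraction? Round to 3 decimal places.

0.970

Balance c(1−p*) = e gives c = e/(1 − 0.90300) = 0.120/0.09700 = 1.23711.
New p* = 1 − e/c = 1 − 0.03720/1.23711 = 0.96993.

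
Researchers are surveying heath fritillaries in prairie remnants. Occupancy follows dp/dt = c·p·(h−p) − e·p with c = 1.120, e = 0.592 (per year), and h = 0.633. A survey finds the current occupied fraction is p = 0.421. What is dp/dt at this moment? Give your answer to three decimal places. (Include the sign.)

Colonization term: c·p·(h−p) = 1.120×0.421×0.2120 = 0.09996.
Extinction term: e·p = 0.24923.
dp/dt = 0.09996 − 0.24923 = -0.14927.

-0.149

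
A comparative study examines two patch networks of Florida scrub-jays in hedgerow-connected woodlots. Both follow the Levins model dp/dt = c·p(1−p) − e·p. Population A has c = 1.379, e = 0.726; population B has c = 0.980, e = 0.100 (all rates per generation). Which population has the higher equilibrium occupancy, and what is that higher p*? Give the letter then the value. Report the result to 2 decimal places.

B, 0.90

A: p*_A = 1 − 0.726/1.379 = 0.4735.
B: p*_B = 1 − 0.100/0.980 = 0.8980.
B is higher at 0.8980.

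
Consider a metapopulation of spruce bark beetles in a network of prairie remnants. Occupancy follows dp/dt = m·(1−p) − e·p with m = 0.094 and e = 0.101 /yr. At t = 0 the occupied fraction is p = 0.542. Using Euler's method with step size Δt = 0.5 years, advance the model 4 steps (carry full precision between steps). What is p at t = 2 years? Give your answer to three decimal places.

Update rule: p ← p + [m·(1−p) − e·p]·Δt with Δt = 0.5.
step 1: Δp = -0.00585, p = 0.53616
step 2: Δp = -0.00528, p = 0.53088
step 3: Δp = -0.00476, p = 0.52612
step 4: Δp = -0.00430, p = 0.52182

0.522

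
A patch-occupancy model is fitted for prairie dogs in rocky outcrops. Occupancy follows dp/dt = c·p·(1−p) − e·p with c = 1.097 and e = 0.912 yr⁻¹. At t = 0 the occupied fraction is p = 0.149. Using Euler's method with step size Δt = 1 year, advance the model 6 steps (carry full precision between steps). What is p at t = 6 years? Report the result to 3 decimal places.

Update rule: p ← p + [c·p·(1−p) − e·p]·Δt with Δt = 1.
p: 0.14900 → 0.15221  (Δp = +0.00321)
p: 0.15221 → 0.15495  (Δp = +0.00274)
p: 0.15495 → 0.15728  (Δp = +0.00233)
p: 0.15728 → 0.15924  (Δp = +0.00196)
p: 0.15924 → 0.16088  (Δp = +0.00164)
p: 0.16088 → 0.16225  (Δp = +0.00137)

0.162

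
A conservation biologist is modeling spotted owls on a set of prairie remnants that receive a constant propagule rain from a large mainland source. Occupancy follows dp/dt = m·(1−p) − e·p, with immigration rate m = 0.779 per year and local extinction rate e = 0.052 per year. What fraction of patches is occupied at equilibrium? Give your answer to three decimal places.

0.937

At equilibrium the propagule rain into empty patches balances local extinction: m(1−p*) = e·p*.
p* = m/(m+e) = 0.779/(0.779+0.052) = 0.779/0.8310 = 0.9374.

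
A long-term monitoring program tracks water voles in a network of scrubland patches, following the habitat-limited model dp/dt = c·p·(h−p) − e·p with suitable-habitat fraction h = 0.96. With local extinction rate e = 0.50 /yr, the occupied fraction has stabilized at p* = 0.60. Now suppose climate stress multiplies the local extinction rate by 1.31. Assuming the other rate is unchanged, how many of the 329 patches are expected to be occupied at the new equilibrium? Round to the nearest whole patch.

161

Balance c(h−p*) = e gives c = e/(0.96 − 0.60000) = 0.50/0.36000 = 1.38889.
New p* = 0.96 − e/c = 0.96 − 0.65500/1.38889 = 0.48840.
Expected occupied = 329 × 0.48840 = 160.68 ≈ 161.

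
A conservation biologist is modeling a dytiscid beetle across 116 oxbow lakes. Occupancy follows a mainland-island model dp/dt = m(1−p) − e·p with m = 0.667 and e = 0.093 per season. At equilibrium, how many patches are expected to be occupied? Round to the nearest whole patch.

p* = m/(m+e) = 0.667/0.7600 = 0.8776.
Expected occupied patches = N × p* = 116 × 0.8776 = 101.81 ≈ 102.

102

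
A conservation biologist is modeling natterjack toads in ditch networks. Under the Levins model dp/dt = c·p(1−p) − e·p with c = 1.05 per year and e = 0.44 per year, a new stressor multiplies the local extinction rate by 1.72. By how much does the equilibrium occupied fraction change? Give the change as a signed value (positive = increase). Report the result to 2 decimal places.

Before: p* = 1 − 0.44/1.05 = 0.5810.
After the change, c = 1.05, e = 0.7568, so p* = 1 − 0.7568/1.05 = 0.2792.
Δp* = 0.2792 − 0.5810 = -0.3017.

-0.30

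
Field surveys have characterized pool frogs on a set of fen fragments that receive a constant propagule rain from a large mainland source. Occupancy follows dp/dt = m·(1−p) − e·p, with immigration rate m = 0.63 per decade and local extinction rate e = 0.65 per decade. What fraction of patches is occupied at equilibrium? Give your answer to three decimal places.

0.492

At equilibrium the propagule rain into empty patches balances local extinction: m(1−p*) = e·p*.
p* = m/(m+e) = 0.63/(0.63+0.65) = 0.63/1.2800 = 0.4922.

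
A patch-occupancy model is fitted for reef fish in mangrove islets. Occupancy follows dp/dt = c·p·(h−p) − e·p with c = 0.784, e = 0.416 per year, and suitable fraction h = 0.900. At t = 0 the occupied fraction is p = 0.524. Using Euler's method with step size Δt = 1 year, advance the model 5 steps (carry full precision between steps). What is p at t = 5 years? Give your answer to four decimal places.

Update rule: p ← p + [c·p·(h−p) − e·p]·Δt with Δt = 1.
  1  |  dp/dt·Δt = -0.063517  |  p_1 = 0.460483
  2  |  dp/dt·Δt = -0.032887  |  p_2 = 0.427596
  3  |  dp/dt·Δt = -0.019513  |  p_3 = 0.408082
  4  |  dp/dt·Δt = -0.012380  |  p_4 = 0.395703
  5  |  dp/dt·Δt = -0.008164  |  p_5 = 0.387539

0.3875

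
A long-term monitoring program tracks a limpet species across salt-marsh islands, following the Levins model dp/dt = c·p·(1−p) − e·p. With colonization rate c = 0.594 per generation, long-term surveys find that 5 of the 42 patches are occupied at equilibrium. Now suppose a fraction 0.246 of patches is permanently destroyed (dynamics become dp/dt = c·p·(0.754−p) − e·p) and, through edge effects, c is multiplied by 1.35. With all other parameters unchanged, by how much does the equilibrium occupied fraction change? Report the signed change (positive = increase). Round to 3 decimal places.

Observed p* = 5/42 = 0.11905.
Balance c(1−p*) = e gives e = 0.594×(1 − 0.11905) = 0.52328.
New p* = 0.754 − e/c = 0.754 − 0.52328/0.80190 = 0.10145.
Δp* = 0.10145 − 0.11905 = -0.01760.

-0.018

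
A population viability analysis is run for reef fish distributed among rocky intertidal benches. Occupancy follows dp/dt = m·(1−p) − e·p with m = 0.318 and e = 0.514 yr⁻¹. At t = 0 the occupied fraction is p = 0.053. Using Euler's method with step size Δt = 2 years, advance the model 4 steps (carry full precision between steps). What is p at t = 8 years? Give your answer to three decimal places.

0.318

Update rule: p ← p + [m·(1−p) − e·p]·Δt with Δt = 2.
  1  |  dp/dt·Δt = +0.547808  |  p_1 = 0.600808
  2  |  dp/dt·Δt = -0.363745  |  p_2 = 0.237063
  3  |  dp/dt·Δt = +0.241526  |  p_3 = 0.478590
  4  |  dp/dt·Δt = -0.160374  |  p_4 = 0.318216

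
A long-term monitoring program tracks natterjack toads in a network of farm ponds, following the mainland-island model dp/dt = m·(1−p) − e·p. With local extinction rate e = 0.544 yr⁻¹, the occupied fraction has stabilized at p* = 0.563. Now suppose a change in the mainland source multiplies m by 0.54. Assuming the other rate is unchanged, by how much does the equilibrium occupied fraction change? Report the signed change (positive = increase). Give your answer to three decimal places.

-0.153

Balance m(1−p*) = e·p* gives m = e·p*/(1−p*) = 0.544×0.56300/0.43700 = 0.70085.
New p* = m/(m+e) = 0.37846/(0.37846+0.54400) = 0.41027.
Δp* = 0.41027 − 0.56300 = -0.15273.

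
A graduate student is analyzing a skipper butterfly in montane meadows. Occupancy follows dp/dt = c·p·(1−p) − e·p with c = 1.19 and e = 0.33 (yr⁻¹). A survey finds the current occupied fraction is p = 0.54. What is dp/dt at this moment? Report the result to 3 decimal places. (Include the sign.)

Colonization term: c·p·(1−p) = 1.19×0.54×0.4600 = 0.29560.
Extinction term: e·p = 0.17820.
dp/dt = 0.29560 − 0.17820 = 0.11740.

0.117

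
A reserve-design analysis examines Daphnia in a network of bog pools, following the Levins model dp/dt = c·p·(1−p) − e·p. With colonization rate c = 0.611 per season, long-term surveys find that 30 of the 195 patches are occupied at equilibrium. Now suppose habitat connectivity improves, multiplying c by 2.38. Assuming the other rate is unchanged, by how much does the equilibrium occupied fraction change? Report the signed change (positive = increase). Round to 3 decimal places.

Observed p* = 30/195 = 0.15385.
Balance c(1−p*) = e gives e = 0.611×(1 − 0.15385) = 0.51700.
New p* = 1 − e/c = 1 − 0.51700/1.45418 = 0.64447.
Δp* = 0.64447 − 0.15385 = +0.49062.

0.491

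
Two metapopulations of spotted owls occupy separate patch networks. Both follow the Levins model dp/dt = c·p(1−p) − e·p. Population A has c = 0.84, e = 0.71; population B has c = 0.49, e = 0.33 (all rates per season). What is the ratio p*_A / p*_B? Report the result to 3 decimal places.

0.474

A: p*_A = 1 − 0.71/0.84 = 0.1548.
B: p*_B = 1 − 0.33/0.49 = 0.3265.
p*_A / p*_B = 0.1548/0.3265 = 0.4740.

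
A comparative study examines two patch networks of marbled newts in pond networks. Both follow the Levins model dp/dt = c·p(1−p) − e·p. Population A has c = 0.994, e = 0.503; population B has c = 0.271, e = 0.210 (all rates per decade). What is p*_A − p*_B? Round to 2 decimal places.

A: p*_A = 1 − 0.503/0.994 = 0.4940.
B: p*_B = 1 − 0.210/0.271 = 0.2251.
p*_A − p*_B = 0.4940 − 0.2251 = 0.2689.

0.27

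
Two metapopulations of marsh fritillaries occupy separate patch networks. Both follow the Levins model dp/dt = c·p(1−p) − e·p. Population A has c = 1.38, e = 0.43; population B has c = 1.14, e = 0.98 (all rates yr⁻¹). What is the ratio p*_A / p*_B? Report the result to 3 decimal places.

4.905

A: p*_A = 1 − 0.43/1.38 = 0.6884.
B: p*_B = 1 − 0.98/1.14 = 0.1404.
p*_A / p*_B = 0.6884/0.1404 = 4.9049.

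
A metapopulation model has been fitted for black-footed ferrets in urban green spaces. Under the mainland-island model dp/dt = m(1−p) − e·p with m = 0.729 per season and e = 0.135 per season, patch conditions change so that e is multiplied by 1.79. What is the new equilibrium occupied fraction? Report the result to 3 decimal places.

Before: p* = 0.729/(0.729+0.135) = 0.8438.
After: m = 0.729, e = 0.24165; p* = 0.729/0.9707 = 0.7510.

0.751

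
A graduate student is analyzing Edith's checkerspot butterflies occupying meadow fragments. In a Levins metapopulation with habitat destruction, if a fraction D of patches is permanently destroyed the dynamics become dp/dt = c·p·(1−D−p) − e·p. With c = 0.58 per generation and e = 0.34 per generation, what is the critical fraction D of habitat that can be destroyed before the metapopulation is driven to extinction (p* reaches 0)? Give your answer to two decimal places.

0.41

The nontrivial equilibrium is p* = (1−D) − e/c; extinction occurs when this hits zero.
So D_crit = 1 − e/c = 1 − 0.34/0.58 = 1 − 0.5862 = 0.4138.
Note this equals the original equilibrium occupancy — the Levins extinction-debt result.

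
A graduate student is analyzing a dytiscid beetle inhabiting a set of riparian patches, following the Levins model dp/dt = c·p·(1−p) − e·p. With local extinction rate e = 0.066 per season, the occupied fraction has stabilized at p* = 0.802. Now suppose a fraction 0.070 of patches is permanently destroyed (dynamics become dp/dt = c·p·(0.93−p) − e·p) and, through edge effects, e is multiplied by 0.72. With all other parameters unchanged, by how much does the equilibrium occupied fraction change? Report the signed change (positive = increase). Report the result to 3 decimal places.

Balance c(1−p*) = e gives c = e/(1 − 0.80200) = 0.066/0.19800 = 0.33333.
New p* = 0.93 − e/c = 0.93 − 0.04752/0.33333 = 0.78744.
Δp* = 0.78744 − 0.80200 = -0.01456.

-0.015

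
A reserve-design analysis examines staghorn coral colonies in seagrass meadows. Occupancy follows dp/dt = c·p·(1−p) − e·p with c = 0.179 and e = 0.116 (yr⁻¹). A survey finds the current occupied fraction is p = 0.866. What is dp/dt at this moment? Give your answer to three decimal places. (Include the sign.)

Colonization term: c·p·(1−p) = 0.179×0.866×0.1340 = 0.02077.
Extinction term: e·p = 0.10046.
dp/dt = 0.02077 − 0.10046 = -0.07968.

-0.080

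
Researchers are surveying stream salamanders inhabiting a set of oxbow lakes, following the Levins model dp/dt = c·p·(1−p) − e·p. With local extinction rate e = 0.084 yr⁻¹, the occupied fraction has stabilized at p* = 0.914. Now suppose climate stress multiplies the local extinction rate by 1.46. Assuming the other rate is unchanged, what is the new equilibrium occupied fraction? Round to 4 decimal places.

Balance c(1−p*) = e gives c = e/(1 − 0.91400) = 0.084/0.08600 = 0.97674.
New p* = 1 − e/c = 1 − 0.12264/0.97674 = 0.87444.

0.8744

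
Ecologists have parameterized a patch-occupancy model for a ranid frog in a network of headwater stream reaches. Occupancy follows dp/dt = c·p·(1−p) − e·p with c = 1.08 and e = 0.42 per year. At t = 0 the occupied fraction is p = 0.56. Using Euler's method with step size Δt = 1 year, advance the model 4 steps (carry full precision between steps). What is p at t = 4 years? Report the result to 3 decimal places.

Update rule: p ← p + [c·p·(1−p) − e·p]·Δt with Δt = 1.
step 1: Δp = +0.03091, p = 0.59091
step 2: Δp = +0.01289, p = 0.60380
step 3: Δp = +0.00477, p = 0.60857
step 4: Δp = +0.00167, p = 0.61024

0.610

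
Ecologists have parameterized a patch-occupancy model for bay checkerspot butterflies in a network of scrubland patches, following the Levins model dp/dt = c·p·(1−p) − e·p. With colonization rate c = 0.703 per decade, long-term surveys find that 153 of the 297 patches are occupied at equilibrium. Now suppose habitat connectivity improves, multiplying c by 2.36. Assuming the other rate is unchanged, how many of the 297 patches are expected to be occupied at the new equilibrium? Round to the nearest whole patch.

Observed p* = 153/297 = 0.51515.
Balance c(1−p*) = e gives e = 0.703×(1 − 0.51515) = 0.34085.
New p* = 1 − e/c = 1 − 0.34085/1.65908 = 0.79455.
Expected occupied = 297 × 0.79455 = 235.98 ≈ 236.

236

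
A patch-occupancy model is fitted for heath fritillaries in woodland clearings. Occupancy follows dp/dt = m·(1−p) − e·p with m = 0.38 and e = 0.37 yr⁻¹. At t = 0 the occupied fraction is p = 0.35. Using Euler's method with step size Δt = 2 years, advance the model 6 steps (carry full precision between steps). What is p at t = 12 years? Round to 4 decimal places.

0.5042

Update rule: p ← p + [m·(1−p) − e·p]·Δt with Δt = 2.
t = 2: p = 0.35000 + (+0.23500) = 0.58500
t = 4: p = 0.58500 + (-0.11750) = 0.46750
t = 6: p = 0.46750 + (+0.05875) = 0.52625
t = 8: p = 0.52625 + (-0.02937) = 0.49688
t = 10: p = 0.49688 + (+0.01469) = 0.51156
t = 12: p = 0.51156 + (-0.00734) = 0.50422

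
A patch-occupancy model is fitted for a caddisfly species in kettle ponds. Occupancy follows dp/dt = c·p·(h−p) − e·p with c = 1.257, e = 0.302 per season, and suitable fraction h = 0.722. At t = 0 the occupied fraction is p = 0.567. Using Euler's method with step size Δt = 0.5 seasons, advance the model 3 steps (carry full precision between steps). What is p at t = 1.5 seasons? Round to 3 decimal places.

0.506

Update rule: p ← p + [c·p·(h−p) − e·p]·Δt with Δt = 0.5.
  1  |  dp/dt·Δt = -0.030381  |  p_1 = 0.536619
  2  |  dp/dt·Δt = -0.018507  |  p_2 = 0.518112
  3  |  dp/dt·Δt = -0.011842  |  p_3 = 0.506270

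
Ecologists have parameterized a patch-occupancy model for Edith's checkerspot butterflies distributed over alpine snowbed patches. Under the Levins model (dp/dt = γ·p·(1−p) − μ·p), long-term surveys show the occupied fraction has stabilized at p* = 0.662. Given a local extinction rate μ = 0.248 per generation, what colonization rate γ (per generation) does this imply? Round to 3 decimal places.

0.734

At equilibrium γ(1−p*) = μ, so γ = μ/(1−p*).
γ = 0.248/(1 − 0.662) = 0.248/0.3380 = 0.7337.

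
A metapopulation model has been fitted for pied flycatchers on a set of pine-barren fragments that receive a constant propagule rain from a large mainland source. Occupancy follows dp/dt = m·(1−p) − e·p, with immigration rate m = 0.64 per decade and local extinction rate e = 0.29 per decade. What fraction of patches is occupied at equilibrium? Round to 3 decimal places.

At equilibrium the propagule rain into empty patches balances local extinction: m(1−p*) = e·p*.
p* = m/(m+e) = 0.64/(0.64+0.29) = 0.64/0.9300 = 0.6882.

0.688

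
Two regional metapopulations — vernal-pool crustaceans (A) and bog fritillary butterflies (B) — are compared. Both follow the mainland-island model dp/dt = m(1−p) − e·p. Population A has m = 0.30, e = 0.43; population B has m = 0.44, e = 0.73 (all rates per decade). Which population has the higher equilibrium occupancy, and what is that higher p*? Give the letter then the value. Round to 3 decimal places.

A, 0.411

A: p*_A = m/(m+e) = 0.30/0.7300 = 0.4110.
B: p*_B = 0.44/1.1700 = 0.3761.
A is higher at 0.4110.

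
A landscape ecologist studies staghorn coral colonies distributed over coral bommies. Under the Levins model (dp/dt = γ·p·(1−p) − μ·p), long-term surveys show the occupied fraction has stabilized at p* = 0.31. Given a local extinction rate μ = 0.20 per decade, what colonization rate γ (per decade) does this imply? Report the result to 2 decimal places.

At equilibrium γ(1−p*) = μ, so γ = μ/(1−p*).
γ = 0.20/(1 − 0.31) = 0.20/0.6900 = 0.2899.

0.29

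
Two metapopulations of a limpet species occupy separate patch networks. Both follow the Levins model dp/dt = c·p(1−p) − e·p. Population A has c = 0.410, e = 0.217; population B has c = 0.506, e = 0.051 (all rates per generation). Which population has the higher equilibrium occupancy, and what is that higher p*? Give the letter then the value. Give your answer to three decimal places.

B, 0.899

A: p*_A = 1 − 0.217/0.410 = 0.4707.
B: p*_B = 1 − 0.051/0.506 = 0.8992.
B is higher at 0.8992.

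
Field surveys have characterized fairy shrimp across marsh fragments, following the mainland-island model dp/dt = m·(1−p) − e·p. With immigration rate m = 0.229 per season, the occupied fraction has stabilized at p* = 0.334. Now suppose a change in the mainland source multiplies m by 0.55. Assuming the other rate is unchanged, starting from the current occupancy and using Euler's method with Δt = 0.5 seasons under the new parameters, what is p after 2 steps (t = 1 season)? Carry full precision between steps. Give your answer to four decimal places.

0.2754

Balance m(1−p*) = e·p* gives e = m(1−p*)/p* = 0.229×0.66600/0.33400 = 0.45663.
Starting from p₀ = 0.33400; update p ← p + (dp/dt)·Δt with the new parameters.
t = 0.5: p = 0.33400 + (-0.03432) = 0.29968
t = 1: p = 0.29968 + (-0.02432) = 0.27536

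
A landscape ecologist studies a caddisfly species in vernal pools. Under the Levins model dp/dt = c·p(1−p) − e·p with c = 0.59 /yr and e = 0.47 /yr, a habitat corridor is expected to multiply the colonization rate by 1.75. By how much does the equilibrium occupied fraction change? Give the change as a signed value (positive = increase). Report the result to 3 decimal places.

0.341

Before: p* = 1 − 0.47/0.59 = 0.2034.
After the change, c = 1.0325, e = 0.47, so p* = 1 − 0.47/1.0325 = 0.5448.
Δp* = 0.5448 − 0.2034 = +0.3414.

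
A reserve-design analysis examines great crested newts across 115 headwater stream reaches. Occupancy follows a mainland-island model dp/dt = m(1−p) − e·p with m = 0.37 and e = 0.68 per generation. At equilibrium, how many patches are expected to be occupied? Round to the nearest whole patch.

p* = m/(m+e) = 0.37/1.0500 = 0.3524.
Expected occupied patches = N × p* = 115 × 0.3524 = 40.52 ≈ 41.

41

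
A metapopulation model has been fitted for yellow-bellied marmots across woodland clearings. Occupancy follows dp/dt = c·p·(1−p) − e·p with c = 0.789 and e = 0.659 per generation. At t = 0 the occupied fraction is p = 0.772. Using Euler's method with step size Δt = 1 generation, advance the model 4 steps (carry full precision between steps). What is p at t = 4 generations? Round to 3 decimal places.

Update rule: p ← p + [c·p·(1−p) − e·p]·Δt with Δt = 1.
  1  |  dp/dt·Δt = -0.369871  |  p_1 = 0.402129
  2  |  dp/dt·Δt = -0.075310  |  p_2 = 0.326818
  3  |  dp/dt·Δt = -0.041787  |  p_3 = 0.285031
  4  |  dp/dt·Δt = -0.027047  |  p_4 = 0.257985

0.258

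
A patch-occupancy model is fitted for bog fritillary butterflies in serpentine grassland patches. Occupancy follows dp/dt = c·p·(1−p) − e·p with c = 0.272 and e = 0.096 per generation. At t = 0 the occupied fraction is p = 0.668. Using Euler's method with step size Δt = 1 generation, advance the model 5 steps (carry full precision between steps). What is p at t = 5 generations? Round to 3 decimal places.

0.655

Update rule: p ← p + [c·p·(1−p) − e·p]·Δt with Δt = 1.
step 1: Δp = -0.00380, p = 0.66420
step 2: Δp = -0.00310, p = 0.66110
step 3: Δp = -0.00252, p = 0.65857
step 4: Δp = -0.00206, p = 0.65651
step 5: Δp = -0.00169, p = 0.65482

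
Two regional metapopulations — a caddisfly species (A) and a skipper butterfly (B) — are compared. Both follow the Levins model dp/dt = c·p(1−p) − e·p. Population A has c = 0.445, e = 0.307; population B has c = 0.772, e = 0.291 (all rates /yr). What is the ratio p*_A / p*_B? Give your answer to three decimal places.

A: p*_A = 1 − 0.307/0.445 = 0.3101.
B: p*_B = 1 − 0.291/0.772 = 0.6231.
p*_A / p*_B = 0.3101/0.6231 = 0.4977.

0.498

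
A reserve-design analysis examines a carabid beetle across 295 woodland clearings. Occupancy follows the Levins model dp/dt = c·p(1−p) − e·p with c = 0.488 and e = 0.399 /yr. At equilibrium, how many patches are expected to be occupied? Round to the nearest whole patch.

54

p* = 1 − e/c = 1 − 0.399/0.488 = 0.1824.
Expected occupied patches = N × p* = 295 × 0.1824 = 53.80 ≈ 54.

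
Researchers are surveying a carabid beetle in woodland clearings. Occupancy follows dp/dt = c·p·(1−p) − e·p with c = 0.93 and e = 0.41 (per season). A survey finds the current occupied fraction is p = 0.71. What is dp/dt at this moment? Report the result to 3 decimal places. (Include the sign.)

Colonization term: c·p·(1−p) = 0.93×0.71×0.2900 = 0.19149.
Extinction term: e·p = 0.29110.
dp/dt = 0.19149 − 0.29110 = -0.09961.

-0.100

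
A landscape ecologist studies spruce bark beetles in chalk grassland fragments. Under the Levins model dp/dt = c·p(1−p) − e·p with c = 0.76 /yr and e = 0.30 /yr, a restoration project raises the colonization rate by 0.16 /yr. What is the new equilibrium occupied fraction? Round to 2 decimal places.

0.67

Before: p* = 1 − 0.30/0.76 = 0.6053.
After the change, c = 0.92, e = 0.3, so p* = 1 − 0.3/0.92 = 0.6739.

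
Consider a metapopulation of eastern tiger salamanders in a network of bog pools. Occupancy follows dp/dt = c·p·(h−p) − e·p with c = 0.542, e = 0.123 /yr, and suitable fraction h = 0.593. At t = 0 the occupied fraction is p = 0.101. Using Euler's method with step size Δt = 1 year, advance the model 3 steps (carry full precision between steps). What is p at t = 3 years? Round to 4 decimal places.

0.1479

Update rule: p ← p + [c·p·(h−p) − e·p]·Δt with Δt = 1.
t = 1: p = 0.10100 + (+0.01451) = 0.11551
t = 2: p = 0.11551 + (+0.01569) = 0.13120
t = 3: p = 0.13120 + (+0.01670) = 0.14790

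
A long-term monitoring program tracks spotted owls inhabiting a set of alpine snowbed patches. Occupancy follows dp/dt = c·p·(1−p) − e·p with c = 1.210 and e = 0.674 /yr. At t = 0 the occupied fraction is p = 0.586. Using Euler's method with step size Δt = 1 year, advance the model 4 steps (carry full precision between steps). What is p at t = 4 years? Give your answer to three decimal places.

0.446

Update rule: p ← p + [c·p·(1−p) − e·p]·Δt with Δt = 1.
  1  |  dp/dt·Δt = -0.101413  |  p_1 = 0.484587
  2  |  dp/dt·Δt = -0.024399  |  p_2 = 0.460188
  3  |  dp/dt·Δt = -0.009584  |  p_3 = 0.450603
  4  |  dp/dt·Δt = -0.004159  |  p_4 = 0.446444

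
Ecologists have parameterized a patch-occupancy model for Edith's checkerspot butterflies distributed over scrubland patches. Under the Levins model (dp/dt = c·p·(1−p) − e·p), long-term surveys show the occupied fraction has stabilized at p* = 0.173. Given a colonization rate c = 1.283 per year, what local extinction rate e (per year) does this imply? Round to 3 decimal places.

At equilibrium c(1−p*) = e.
e = 1.283 × (1 − 0.173) = 1.283 × 0.8270 = 1.0610.

1.061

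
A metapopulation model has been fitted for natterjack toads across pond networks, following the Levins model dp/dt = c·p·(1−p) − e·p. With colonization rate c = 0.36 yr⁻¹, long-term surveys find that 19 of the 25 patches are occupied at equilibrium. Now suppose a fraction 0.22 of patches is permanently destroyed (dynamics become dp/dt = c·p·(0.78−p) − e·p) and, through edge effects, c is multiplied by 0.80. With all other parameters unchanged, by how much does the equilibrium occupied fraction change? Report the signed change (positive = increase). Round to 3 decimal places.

-0.280

Observed p* = 19/25 = 0.76000.
Balance c(1−p*) = e gives e = 0.36×(1 − 0.76000) = 0.08640.
New p* = 0.78 − e/c = 0.78 − 0.08640/0.28800 = 0.48000.
Δp* = 0.48000 − 0.76000 = -0.28000.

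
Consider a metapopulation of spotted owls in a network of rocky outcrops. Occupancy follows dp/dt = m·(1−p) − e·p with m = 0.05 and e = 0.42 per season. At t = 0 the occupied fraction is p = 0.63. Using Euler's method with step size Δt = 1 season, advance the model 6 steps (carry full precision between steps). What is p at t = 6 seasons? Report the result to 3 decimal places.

Update rule: p ← p + [m·(1−p) − e·p]·Δt with Δt = 1.
step 1: Δp = -0.24610, p = 0.38390
step 2: Δp = -0.13043, p = 0.25347
step 3: Δp = -0.06913, p = 0.18434
step 4: Δp = -0.03664, p = 0.14770
step 5: Δp = -0.01942, p = 0.12828
step 6: Δp = -0.01029, p = 0.11799

0.118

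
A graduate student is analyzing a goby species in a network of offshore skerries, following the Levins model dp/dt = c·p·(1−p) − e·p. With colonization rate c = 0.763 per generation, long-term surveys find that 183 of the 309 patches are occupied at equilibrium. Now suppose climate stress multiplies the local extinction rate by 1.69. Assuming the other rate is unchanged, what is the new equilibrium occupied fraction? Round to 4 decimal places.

Observed p* = 183/309 = 0.59223.
Balance c(1−p*) = e gives e = 0.763×(1 − 0.59223) = 0.31113.
New p* = 1 − e/c = 1 − 0.52581/0.76300 = 0.31087.

0.3109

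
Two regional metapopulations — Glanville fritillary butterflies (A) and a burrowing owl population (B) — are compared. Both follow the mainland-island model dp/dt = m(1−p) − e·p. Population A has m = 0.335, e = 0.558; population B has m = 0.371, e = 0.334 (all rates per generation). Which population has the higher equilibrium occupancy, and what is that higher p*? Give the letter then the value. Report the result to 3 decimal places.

B, 0.526

A: p*_A = m/(m+e) = 0.335/0.8930 = 0.3751.
B: p*_B = 0.371/0.7050 = 0.5262.
B is higher at 0.5262.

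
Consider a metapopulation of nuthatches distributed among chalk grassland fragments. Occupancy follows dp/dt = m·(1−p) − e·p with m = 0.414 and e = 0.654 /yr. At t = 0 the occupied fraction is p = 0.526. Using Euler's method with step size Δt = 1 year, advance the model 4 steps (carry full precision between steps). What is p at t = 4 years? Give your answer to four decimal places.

Update rule: p ← p + [m·(1−p) − e·p]·Δt with Δt = 1.
step 1: Δp = -0.14777, p = 0.37823
step 2: Δp = +0.01005, p = 0.38828
step 3: Δp = -0.00068, p = 0.38760
step 4: Δp = +0.00005, p = 0.38764

0.3876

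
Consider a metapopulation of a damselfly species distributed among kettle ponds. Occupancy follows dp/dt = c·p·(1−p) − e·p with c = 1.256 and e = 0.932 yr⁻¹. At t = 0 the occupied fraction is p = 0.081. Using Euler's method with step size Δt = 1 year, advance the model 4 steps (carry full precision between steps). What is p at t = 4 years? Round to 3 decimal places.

Update rule: p ← p + [c·p·(1−p) − e·p]·Δt with Δt = 1.
p: 0.08100 → 0.09900  (Δp = +0.01800)
p: 0.09900 → 0.11877  (Δp = +0.01977)
p: 0.11877 → 0.13953  (Δp = +0.02076)
p: 0.13953 → 0.16029  (Δp = +0.02076)

0.160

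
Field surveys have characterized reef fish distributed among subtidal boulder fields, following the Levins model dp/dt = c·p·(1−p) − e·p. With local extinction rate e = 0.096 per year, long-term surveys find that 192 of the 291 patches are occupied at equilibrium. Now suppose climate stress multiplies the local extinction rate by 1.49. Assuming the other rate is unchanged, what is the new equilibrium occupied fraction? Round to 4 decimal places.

0.4931

Observed p* = 192/291 = 0.65979.
Balance c(1−p*) = e gives c = e/(1 − 0.65979) = 0.096/0.34021 = 0.28218.
New p* = 1 − e/c = 1 − 0.14304/0.28218 = 0.49309.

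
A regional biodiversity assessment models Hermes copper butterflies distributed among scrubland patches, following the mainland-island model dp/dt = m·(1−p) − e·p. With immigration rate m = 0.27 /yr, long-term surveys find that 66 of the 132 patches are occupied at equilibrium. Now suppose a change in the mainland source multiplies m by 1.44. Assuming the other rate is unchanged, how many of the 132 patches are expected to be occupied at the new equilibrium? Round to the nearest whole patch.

78

Observed p* = 66/132 = 0.50000.
Balance m(1−p*) = e·p* gives e = m(1−p*)/p* = 0.27×0.50000/0.50000 = 0.27000.
New p* = m/(m+e) = 0.38880/(0.38880+0.27000) = 0.59016.
Expected occupied = 132 × 0.59016 = 77.90 ≈ 78.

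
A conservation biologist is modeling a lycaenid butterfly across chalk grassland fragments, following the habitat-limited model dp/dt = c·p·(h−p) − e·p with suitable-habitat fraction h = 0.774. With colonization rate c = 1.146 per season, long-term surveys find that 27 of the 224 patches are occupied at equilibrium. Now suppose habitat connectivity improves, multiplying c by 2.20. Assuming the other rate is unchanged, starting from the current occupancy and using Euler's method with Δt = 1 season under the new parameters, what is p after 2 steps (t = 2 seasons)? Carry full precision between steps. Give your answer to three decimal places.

0.372

Observed p* = 27/224 = 0.12054.
Balance c(h−p*) = e gives e = 1.146×(0.774 − 0.12054) = 0.74887.
Starting from p₀ = 0.12054; update p ← p + (dp/dt)·Δt with the new parameters.
t = 1: p = 0.12054 + (+0.10832) = 0.22885
t = 2: p = 0.22885 + (+0.14316) = 0.37201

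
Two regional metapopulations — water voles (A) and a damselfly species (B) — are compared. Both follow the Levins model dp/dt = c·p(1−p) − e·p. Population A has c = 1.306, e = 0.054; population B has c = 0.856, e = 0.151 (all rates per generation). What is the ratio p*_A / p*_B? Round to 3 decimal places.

A: p*_A = 1 − 0.054/1.306 = 0.9587.
B: p*_B = 1 − 0.151/0.856 = 0.8236.
p*_A / p*_B = 0.9587/0.8236 = 1.1640.

1.164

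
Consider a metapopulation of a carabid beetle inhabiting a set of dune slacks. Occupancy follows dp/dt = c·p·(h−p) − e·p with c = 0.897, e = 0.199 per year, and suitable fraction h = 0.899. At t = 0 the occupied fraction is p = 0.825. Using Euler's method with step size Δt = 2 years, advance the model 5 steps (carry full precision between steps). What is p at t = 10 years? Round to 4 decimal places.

Update rule: p ← p + [c·p·(h−p) − e·p]·Δt with Δt = 2.
  1  |  dp/dt·Δt = -0.218826  |  p_1 = 0.606174
  2  |  dp/dt·Δt = +0.077184  |  p_2 = 0.683358
  3  |  dp/dt·Δt = -0.007611  |  p_3 = 0.675747
  4  |  dp/dt·Δt = +0.001701  |  p_4 = 0.677447
  5  |  dp/dt·Δt = -0.000362  |  p_5 = 0.677085

0.6771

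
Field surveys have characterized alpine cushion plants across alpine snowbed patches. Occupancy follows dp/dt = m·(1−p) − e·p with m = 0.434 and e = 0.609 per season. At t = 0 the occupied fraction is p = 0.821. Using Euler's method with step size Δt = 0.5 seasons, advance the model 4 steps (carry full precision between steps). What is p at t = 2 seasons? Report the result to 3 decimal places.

0.437

Update rule: p ← p + [m·(1−p) − e·p]·Δt with Δt = 0.5.
p: 0.82100 → 0.60985  (Δp = -0.21115)
p: 0.60985 → 0.50881  (Δp = -0.10104)
p: 0.50881 → 0.46047  (Δp = -0.04835)
p: 0.46047 → 0.43733  (Δp = -0.02313)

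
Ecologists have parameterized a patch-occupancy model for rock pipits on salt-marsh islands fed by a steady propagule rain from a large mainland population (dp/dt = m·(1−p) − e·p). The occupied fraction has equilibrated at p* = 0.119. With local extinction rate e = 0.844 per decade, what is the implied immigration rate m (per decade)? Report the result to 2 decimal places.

At equilibrium m(1−p*) = e·p*, so m = e·p*/(1−p*).
m = 0.844 × 0.119 / 0.8810 = 0.1004/0.8810 = 0.1140.

0.11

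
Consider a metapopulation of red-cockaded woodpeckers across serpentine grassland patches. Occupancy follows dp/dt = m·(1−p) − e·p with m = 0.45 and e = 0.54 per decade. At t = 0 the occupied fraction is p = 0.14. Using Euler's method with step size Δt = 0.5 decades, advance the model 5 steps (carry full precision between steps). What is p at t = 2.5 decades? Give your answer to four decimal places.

0.4442

Update rule: p ← p + [m·(1−p) − e·p]·Δt with Δt = 0.5.
  1  |  dp/dt·Δt = +0.155700  |  p_1 = 0.295700
  2  |  dp/dt·Δt = +0.078628  |  p_2 = 0.374329
  3  |  dp/dt·Δt = +0.039707  |  p_3 = 0.414036
  4  |  dp/dt·Δt = +0.020052  |  p_4 = 0.434088
  5  |  dp/dt·Δt = +0.010126  |  p_5 = 0.444215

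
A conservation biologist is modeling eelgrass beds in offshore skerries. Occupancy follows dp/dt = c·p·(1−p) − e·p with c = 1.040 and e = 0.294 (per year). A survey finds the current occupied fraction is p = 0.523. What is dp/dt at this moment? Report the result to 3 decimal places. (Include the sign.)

Colonization term: c·p·(1−p) = 1.040×0.523×0.4770 = 0.25945.
Extinction term: e·p = 0.15376.
dp/dt = 0.25945 − 0.15376 = 0.10569.

0.106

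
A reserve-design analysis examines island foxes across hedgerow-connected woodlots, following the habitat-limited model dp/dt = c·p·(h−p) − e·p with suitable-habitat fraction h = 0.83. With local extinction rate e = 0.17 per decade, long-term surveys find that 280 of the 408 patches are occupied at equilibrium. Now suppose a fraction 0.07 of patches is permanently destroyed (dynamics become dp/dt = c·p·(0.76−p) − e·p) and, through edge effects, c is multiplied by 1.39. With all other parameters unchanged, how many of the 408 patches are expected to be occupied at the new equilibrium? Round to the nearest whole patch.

Observed p* = 280/408 = 0.68627.
Balance c(h−p*) = e gives c = e/(0.83 − 0.68627) = 0.17/0.14373 = 1.18277.
New p* = 0.76 − e/c = 0.76 − 0.17000/1.64405 = 0.65660.
Expected occupied = 408 × 0.65660 = 267.89 ≈ 268.

268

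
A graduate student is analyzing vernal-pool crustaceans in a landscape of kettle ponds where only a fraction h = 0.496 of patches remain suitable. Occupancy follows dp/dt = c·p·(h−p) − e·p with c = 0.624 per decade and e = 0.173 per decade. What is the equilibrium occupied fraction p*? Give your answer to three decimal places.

Setting dp/dt = 0 and dividing by p* gives c·(h−p*) = e.
So p* = h − e/c = 0.496 − 0.173/0.624 = 0.496 − 0.2772 = 0.2188.

0.219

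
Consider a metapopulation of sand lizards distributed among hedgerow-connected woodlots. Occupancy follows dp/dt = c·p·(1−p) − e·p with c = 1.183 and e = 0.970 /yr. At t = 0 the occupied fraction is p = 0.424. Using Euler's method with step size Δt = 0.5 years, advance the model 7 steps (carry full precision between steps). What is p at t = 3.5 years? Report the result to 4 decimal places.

Update rule: p ← p + [c·p·(1−p) − e·p]·Δt with Δt = 0.5.
  1  |  dp/dt·Δt = -0.061182  |  p_1 = 0.362818
  2  |  dp/dt·Δt = -0.039223  |  p_2 = 0.323595
  3  |  dp/dt·Δt = -0.027475  |  p_3 = 0.296120
  4  |  dp/dt·Δt = -0.020330  |  p_4 = 0.275790
  5  |  dp/dt·Δt = -0.015618  |  p_5 = 0.260172
  6  |  dp/dt·Δt = -0.012330  |  p_6 = 0.247842
  7  |  dp/dt·Δt = -0.009938  |  p_7 = 0.237904

0.2379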